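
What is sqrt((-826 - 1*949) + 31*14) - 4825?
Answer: -4825 + 3*I*sqrt(149) ≈ -4825.0 + 36.62*I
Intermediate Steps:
sqrt((-826 - 1*949) + 31*14) - 4825 = sqrt((-826 - 949) + 434) - 4825 = sqrt(-1775 + 434) - 4825 = sqrt(-1341) - 4825 = 3*I*sqrt(149) - 4825 = -4825 + 3*I*sqrt(149)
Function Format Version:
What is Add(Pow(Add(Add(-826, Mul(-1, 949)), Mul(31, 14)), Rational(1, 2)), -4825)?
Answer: Add(-4825, Mul(3, I, Pow(149, Rational(1, 2)))) ≈ Add(-4825.0, Mul(36.620, I))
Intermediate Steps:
Add(Pow(Add(Add(-826, Mul(-1, 949)), Mul(31, 14)), Rational(1, 2)), -4825) = Add(Pow(Add(Add(-826, -949), 434), Rational(1, 2)), -4825) = Add(Pow(Add(-1775, 434), Rational(1, 2)), -4825) = Add(Pow(-1341, Rational(1, 2)), -4825) = Add(Mul(3, I, Pow(149, Rational(1, 2))), -4825) = Add(-4825, Mul(3, I, Pow(149, Rational(1, 2))))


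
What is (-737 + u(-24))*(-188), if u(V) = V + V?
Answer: 147580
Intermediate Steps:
u(V) = 2*V
(-737 + u(-24))*(-188) = (-737 + 2*(-24))*(-188) = (-737 - 48)*(-188) = -785*(-188) = 147580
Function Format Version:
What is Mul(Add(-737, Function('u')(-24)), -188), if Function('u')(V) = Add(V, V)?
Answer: 147580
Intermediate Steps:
Function('u')(V) = Mul(2, V)
Mul(Add(-737, Function('u')(-24)), -188) = Mul(Add(-737, Mul(2, -24)), -188) = Mul(Add(-737, -48), -188) = Mul(-785, -188) = 147580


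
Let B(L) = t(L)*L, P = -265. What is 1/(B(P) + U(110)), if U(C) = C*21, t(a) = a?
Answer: 1/72535 ≈ 1.3786e-5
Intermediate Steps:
U(C) = 21*C
B(L) = L**2 (B(L) = L*L = L**2)
1/(B(P) + U(110)) = 1/((-265)**2 + 21*110) = 1/(70225 + 2310) = 1/72535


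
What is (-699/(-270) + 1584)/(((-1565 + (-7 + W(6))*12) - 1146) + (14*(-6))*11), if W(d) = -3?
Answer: -142793/337950 ≈ -0.42253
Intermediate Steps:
(-699/(-270) + 1584)/(((-1565 + (-7 + W(6))*12) - 1146) + (14*(-6))*11) = (-699/(-270) + 1584)/(((-1565 + (-7 - 3)*12) - 1146) + (14*(-6))*11) = (-699*(-1/270) + 1584)/(((-1565 - 10*12) - 1146) - 84*11) = (233/90 + 1584)/(((-1565 - 120) - 1146) - 924) = 142793/(90*((-1685 - 1146) - 924)) = 142793/(90*(-2831 - 924)) = (142793/90)/(-3755) = (142793/90)*(-1/3755) = -142793/337950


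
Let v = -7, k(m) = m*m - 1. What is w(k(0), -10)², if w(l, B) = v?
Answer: 49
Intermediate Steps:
k(m) = -1 + m² (k(m) = m² - 1 = -1 + m²)
w(l, B) = -7
w(k(0), -10)² = (-7)² = 49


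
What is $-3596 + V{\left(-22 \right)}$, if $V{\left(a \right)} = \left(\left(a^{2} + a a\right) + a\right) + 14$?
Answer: $-2636$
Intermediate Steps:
$V{\left(a \right)} = 14 + a + 2 a^{2}$ ($V{\left(a \right)} = \left(\left(a^{2} + a^{2}\right) + a\right) + 14 = \left(2 a^{2} + a\right) + 14 = \left(a + 2 a^{2}\right) + 14 = 14 + a + 2 a^{2}$)
$-3596 + V{\left(-22 \right)} = -3596 + \left(14 - 22 + 2 \left(-22\right)^{2}\right) = -3596 + \left(14 - 22 + 2 \cdot 484\right) = -3596 + \left(14 - 22 + 968\right) = -3596 + 960 = -2636$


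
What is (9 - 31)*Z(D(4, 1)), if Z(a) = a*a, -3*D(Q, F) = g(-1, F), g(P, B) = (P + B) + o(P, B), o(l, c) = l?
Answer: -22/9 ≈ -2.4444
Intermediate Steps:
g(P, B) = B + 2*P (g(P, B) = (P + B) + P = (B + P) + P = B + 2*P)
D(Q, F) = ⅔ - F/3 (D(Q, F) = -(F + 2*(-1))/3 = -(F - 2)/3 = -(-2 + F)/3 = ⅔ - F/3)
Z(a) = a²
(9 - 31)*Z(D(4, 1)) = (9 - 31)*(⅔ - ⅓*1)² = -22*(⅔ - ⅓)² = -22*(⅓)² = -22*⅑ = -22/9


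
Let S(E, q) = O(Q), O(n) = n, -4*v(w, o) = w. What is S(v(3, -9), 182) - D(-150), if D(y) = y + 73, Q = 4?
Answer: 81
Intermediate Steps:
v(w, o) = -w/4
D(y) = 73 + y
S(E, q) = 4
S(v(3, -9), 182) - D(-150) = 4 - (73 - 150) = 4 - 1*(-77) = 4 + 77 = 81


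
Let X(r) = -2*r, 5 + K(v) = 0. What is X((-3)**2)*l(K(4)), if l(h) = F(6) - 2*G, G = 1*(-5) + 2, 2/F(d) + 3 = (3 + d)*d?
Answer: -1848/17 ≈ -108.71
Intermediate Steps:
F(d) = 2/(-3 + d*(3 + d)) (F(d) = 2/(-3 + (3 + d)*d) = 2/(-3 + d*(3 + d)))
K(v) = -5 (K(v) = -5 + 0 = -5)
G = -3 (G = -5 + 2 = -3)
l(h) = 308/51 (l(h) = 2/(-3 + 6**2 + 3*6) - 2*(-3) = 2/(-3 + 36 + 18) + 6 = 2/51 + 6 = 308/51)
X((-3)**2)*l(K(4)) = -2*(-3)**2*(308/51) = -2*9*(308/51) = -18*308/51 = -1848/17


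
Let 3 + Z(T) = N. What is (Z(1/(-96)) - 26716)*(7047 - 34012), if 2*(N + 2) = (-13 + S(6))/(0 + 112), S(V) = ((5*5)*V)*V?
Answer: 161375197405/224 ≈ 7.2042e+8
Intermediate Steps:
S(V) = 25*V**2 (S(V) = (25*V)*V = 25*V**2)
N = 439/224 (N = -2 + ((-13 + 25*6**2)/(0 + 112))/2 = -2 + ((-13 + 25*36)/112)/2 = -2 + ((-13 + 900)*(1/112))/2 = -2 + (887*(1/112))/2 = -2 + (1/2)*(887/112) = -2 + 887/224 = 439/224 ≈ 1.9598)
Z(T) = -233/224 (Z(T) = -3 + 439/224 = -233/224)
(Z(1/(-96)) - 26716)*(7047 - 34012) = (-233/224 - 26716)*(7047 - 34012) = -5984617/224*(-26965) = 161375197405/224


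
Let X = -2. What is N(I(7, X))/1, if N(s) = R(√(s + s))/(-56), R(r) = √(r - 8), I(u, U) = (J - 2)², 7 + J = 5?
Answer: -I*√(2 - √2)/28 ≈ -0.027335*I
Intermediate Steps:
J = -2 (J = -7 + 5 = -2)
I(u, U) = 16 (I(u, U) = (-2 - 2)² = (-4)² = 16)
R(r) = √(-8 + r)
N(s) = -√(-8 + √2*√s)/56 (N(s) = √(-8 + √(s + s))/(-56) = √(-8 + √(2*s))*(-1/56) = √(-8 + √2*√s)*(-1/56) = -√(-8 + √2*√s)/56)
N(I(7, X))/1 = -√(-8 + √2*√16)/56/1 = -√(-8 + √2*4)/56*1 = -√(-8 + 4*√2)/56*1 = -√(-8 + 4*√2)/56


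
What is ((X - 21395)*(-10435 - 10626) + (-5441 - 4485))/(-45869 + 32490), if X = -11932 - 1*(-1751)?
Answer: -665012210/13379 ≈ -49706.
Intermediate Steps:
X = -10181 (X = -11932 + 1751 = -10181)
((X - 21395)*(-10435 - 10626) + (-5441 - 4485))/(-45869 + 32490) = ((-10181 - 21395)*(-10435 - 10626) + (-5441 - 4485))/(-45869 + 32490) = (-31576*(-21061) - 9926)/(-13379) = (665022136 - 9926)*(-1/13379) = 665012210*(-1/13379) = -665012210/13379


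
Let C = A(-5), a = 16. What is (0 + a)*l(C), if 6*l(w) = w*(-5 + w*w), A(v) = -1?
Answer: 32/3 ≈ 10.667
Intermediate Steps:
C = -1
l(w) = w*(-5 + w**2)/6 (l(w) = (w*(-5 + w*w))/6 = (w*(-5 + w**2))/6 = w*(-5 + w**2)/6)
(0 + a)*l(C) = (0 + 16)*((1/6)*(-1)*(-5 + (-1)**2)) = 16*((1/6)*(-1)*(-5 + 1)) = 16*((1/6)*(-1)*(-4)) = 16*(2/3) = 32/3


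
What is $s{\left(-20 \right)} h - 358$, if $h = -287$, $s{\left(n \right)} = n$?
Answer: $5382$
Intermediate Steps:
$s{\left(-20 \right)} h - 358 = \left(-20\right) \left(-287\right) - 358 = 5740 - 358 = 5382$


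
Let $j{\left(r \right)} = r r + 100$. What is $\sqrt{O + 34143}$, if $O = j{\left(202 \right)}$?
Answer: $\sqrt{75047} \approx 273.95$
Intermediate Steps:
$j{\left(r \right)} = 100 + r^{2}$ ($j{\left(r \right)} = r^{2} + 100 = 100 + r^{2}$)
$O = 40904$ ($O = 100 + 202^{2} = 100 + 40804 = 40904$)
$\sqrt{O + 34143} = \sqrt{40904 + 34143} = \sqrt{75047}$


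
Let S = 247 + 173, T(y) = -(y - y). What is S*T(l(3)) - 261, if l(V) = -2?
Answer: -261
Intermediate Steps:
T(y) = 0 (T(y) = -1*0 = 0)
S = 420
S*T(l(3)) - 261 = 420*0 - 261 = 0 - 261 = -261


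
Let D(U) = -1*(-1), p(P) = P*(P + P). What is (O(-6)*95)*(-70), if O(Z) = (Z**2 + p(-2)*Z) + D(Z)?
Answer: 73150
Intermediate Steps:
p(P) = 2*P**2 (p(P) = P*(2*P) = 2*P**2)
D(U) = 1
O(Z) = 1 + Z**2 + 8*Z (O(Z) = (Z**2 + (2*(-2)**2)*Z) + 1 = (Z**2 + (2*4)*Z) + 1 = (Z**2 + 8*Z) + 1 = 1 + Z**2 + 8*Z)
(O(-6)*95)*(-70) = ((1 + (-6)**2 + 8*(-6))*95)*(-70) = ((1 + 36 - 48)*95)*(-70) = -11*95*(-70) = -1045*(-70) = 73150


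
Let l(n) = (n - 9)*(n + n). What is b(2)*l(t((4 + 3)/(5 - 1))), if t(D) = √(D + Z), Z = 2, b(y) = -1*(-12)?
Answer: 90 - 108*√15 ≈ -328.28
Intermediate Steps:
b(y) = 12
t(D) = √(2 + D) (t(D) = √(D + 2) = √(2 + D))
l(n) = 2*n*(-9 + n) (l(n) = (-9 + n)*(2*n) = 2*n*(-9 + n))
b(2)*l(t((4 + 3)/(5 - 1))) = 12*(2*√(2 + (4 + 3)/(5 - 1))*(-9 + √(2 + (4 + 3)/(5 - 1)))) = 12*(2*√(2 + 7/4)*(-9 + √(2 + 7/4))) = 12*(2*√(15/4)*(-9 + √(15/4))) = 12*(2*(√15/2)*(-9 + √15/2)) = 12*(√15*(-9 + √15/2)) = 12*√15*(-9 + √15/2)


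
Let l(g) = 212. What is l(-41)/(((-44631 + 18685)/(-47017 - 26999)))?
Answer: 7845696/12973 ≈ 604.77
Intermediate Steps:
l(-41)/(((-44631 + 18685)/(-47017 - 26999))) = 212/(((-44631 + 18685)/(-47017 - 26999))) = 212/((-25946/(-74016))) = 212/((-25946*(-1/74016))) = 212/(12973/37008) = 212*(37008/12973) = 7845696/12973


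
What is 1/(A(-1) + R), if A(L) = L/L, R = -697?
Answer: -1/696 ≈ -0.0014368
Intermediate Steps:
A(L) = 1
1/(A(-1) + R) = 1/(1 - 697) = 1/(-696) = -1/696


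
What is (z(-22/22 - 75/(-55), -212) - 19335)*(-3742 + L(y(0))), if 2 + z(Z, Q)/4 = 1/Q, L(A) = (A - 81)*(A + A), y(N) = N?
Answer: 3836223560/53 ≈ 7.2382e+7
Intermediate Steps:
L(A) = 2*A*(-81 + A) (L(A) = (-81 + A)*(2*A) = 2*A*(-81 + A))
z(Z, Q) = -8 + 4/Q
(z(-22/22 - 75/(-55), -212) - 19335)*(-3742 + L(y(0))) = ((-8 + 4/(-212)) - 19335)*(-3742 + 2*0*(-81 + 0)) = ((-8 + 4*(-1/212)) - 19335)*(-3742 + 2*0*(-81)) = ((-8 - 1/53) - 19335)*(-3742 + 0) = (-425/53 - 19335)*(-3742) = -1025180/53*(-3742) = 3836223560/53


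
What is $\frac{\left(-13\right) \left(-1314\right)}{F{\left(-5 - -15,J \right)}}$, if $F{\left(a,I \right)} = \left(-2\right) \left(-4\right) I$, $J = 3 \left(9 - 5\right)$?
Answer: $\frac{2847}{16} \approx 177.94$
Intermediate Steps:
$J = 12$ ($J = 3 \cdot 4 = 12$)
$F{\left(a,I \right)} = 8 I$
$\frac{\left(-13\right) \left(-1314\right)}{F{\left(-5 - -15,J \right)}} = \frac{\left(-13\right) \left(-1314\right)}{8 \cdot 12} = \frac{17082}{96} = 17082 \cdot \frac{1}{96} = \frac{2847}{16}$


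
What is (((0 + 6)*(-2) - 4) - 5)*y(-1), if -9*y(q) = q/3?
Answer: -7/9 ≈ -0.77778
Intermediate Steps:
y(q) = -q/27 (y(q) = -q/(9*3) = -q/27)
(((0 + 6)*(-2) - 4) - 5)*y(-1) = (((0 + 6)*(-2) - 4) - 5)*(-1/27*(-1)) = ((6*(-2) - 4) - 5)*(1/27) = ((-12 - 4) - 5)*(1/27) = (-16 - 5)*(1/27) = -21*1/27 = -7/9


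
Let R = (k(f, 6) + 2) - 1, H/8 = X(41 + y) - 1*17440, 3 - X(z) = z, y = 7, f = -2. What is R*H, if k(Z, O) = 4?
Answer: -699400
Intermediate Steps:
X(z) = 3 - z
H = -139880 (H = 8*((3 - (41 + 7)) - 1*17440) = 8*((3 - 1*48) - 17440) = 8*((3 - 48) - 17440) = 8*(-45 - 17440) = 8*(-17485) = -139880)
R = 5 (R = (4 + 2) - 1 = 6 - 1 = 5)
R*H = 5*(-139880) = -699400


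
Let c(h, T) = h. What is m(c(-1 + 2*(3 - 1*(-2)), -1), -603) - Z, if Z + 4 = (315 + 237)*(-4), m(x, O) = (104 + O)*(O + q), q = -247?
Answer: 426362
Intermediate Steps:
m(x, O) = (-247 + O)*(104 + O) (m(x, O) = (104 + O)*(O - 247) = (104 + O)*(-247 + O) = (-247 + O)*(104 + O))
Z = -2212 (Z = -4 + (315 + 237)*(-4) = -4 + 552*(-4) = -4 - 2208 = -2212)
m(c(-1 + 2*(3 - 1*(-2)), -1), -603) - Z = (-25688 + (-603)**2 - 143*(-603)) - 1*(-2212) = (-25688 + 363609 + 86229) + 2212 = 424150 + 2212 = 426362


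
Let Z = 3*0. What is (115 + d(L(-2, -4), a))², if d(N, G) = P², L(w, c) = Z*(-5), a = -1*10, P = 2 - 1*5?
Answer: 15376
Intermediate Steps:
Z = 0
P = -3 (P = 2 - 5 = -3)
a = -10
L(w, c) = 0 (L(w, c) = 0*(-5) = 0)
d(N, G) = 9 (d(N, G) = (-3)² = 9)
(115 + d(L(-2, -4), a))² = (115 + 9)² = 124² = 15376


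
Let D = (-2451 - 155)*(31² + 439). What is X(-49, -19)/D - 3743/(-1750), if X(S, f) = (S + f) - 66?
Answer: 19508851/9121000 ≈ 2.1389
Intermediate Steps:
X(S, f) = -66 + S + f
D = -3648400 (D = -2606*(961 + 439) = -2606*1400 = -3648400)
X(-49, -19)/D - 3743/(-1750) = (-66 - 49 - 19)/(-3648400) - 3743/(-1750) = -134*(-1/3648400) - 3743*(-1/1750) = 67/1824200 + 3743/1750 = 19508851/9121000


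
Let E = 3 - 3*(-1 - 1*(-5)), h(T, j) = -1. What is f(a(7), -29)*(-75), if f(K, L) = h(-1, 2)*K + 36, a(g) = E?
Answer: -3375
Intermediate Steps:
E = -9 (E = 3 - 3*(-1 + 5) = 3 - 3*4 = 3 - 12 = -9)
a(g) = -9
f(K, L) = 36 - K (f(K, L) = -K + 36 = 36 - K)
f(a(7), -29)*(-75) = (36 - 1*(-9))*(-75) = (36 + 9)*(-75) = 45*(-75) = -3375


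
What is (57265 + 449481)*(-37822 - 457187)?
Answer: -250843830714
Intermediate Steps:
(57265 + 449481)*(-37822 - 457187) = 506746*(-495009) = -250843830714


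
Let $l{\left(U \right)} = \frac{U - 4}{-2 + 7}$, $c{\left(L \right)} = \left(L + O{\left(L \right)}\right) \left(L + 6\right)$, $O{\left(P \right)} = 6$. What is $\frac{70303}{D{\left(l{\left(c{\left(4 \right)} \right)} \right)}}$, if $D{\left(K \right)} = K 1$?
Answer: $\frac{351515}{96} \approx 3661.6$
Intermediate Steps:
$c{\left(L \right)} = \left(6 + L\right)^{2}$ ($c{\left(L \right)} = \left(L + 6\right) \left(L + 6\right) = \left(6 + L\right) \left(6 + L\right) = \left(6 + L\right)^{2}$)
$l{\left(U \right)} = - \frac{4}{5} + \frac{U}{5}$ ($l{\left(U \right)} = \frac{-4 + U}{5} = \left(-4 + U\right) \frac{1}{5} = - \frac{4}{5} + \frac{U}{5}$)
$D{\left(K \right)} = K$
$\frac{70303}{D{\left(l{\left(c{\left(4 \right)} \right)} \right)}} = \frac{70303}{- \frac{4}{5} + \frac{36 + 4^{2} + 12 \cdot 4}{5}} = \frac{70303}{- \frac{4}{5} + \frac{36 + 16 + 48}{5}} = \frac{70303}{- \frac{4}{5} + \frac{1}{5} \cdot 100} = \frac{70303}{- \frac{4}{5} + 20} = \frac{70303}{\frac{96}{5}} = 70303 \cdot \frac{5}{96} = \frac{351515}{96}$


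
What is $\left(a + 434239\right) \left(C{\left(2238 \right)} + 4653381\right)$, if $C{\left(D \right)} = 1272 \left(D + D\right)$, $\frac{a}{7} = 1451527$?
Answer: $109624162561584$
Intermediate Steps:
$a = 10160689$ ($a = 7 \cdot 1451527 = 10160689$)
$C{\left(D \right)} = 2544 D$ ($C{\left(D \right)} = 1272 \cdot 2 D = 2544 D$)
$\left(a + 434239\right) \left(C{\left(2238 \right)} + 4653381\right) = \left(10160689 + 434239\right) \left(2544 \cdot 2238 + 4653381\right) = 10594928 \left(5693472 + 4653381\right) = 10594928 \cdot 10346853 = 109624162561584$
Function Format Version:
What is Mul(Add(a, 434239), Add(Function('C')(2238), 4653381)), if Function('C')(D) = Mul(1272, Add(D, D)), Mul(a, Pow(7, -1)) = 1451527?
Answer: 109624162561584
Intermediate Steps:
a = 10160689 (a = Mul(7, 1451527) = 10160689)
Function('C')(D) = Mul(2544, D) (Function('C')(D) = Mul(1272, Mul(2, D)) = Mul(2544, D))
Mul(Add(a, 434239), Add(Function('C')(2238), 4653381)) = Mul(Add(10160689, 434239), Add(Mul(2544, 2238), 4653381)) = Mul(10594928, Add(5693472, 4653381)) = Mul(10594928, 10346853) = 109624162561584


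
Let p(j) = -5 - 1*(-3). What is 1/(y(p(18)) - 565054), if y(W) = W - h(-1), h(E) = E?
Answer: -1/565055 ≈ -1.7697e-6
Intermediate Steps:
p(j) = -2 (p(j) = -5 + 3 = -2)
y(W) = 1 + W (y(W) = W - 1*(-1) = W + 1 = 1 + W)
1/(y(p(18)) - 565054) = 1/((1 - 2) - 565054) = 1/(-1 - 565054) = 1/(-565055) = -1/565055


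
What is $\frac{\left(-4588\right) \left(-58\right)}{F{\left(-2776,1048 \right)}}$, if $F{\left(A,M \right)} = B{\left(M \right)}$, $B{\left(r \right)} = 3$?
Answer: $\frac{266104}{3} \approx 88701.0$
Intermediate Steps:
$F{\left(A,M \right)} = 3$
$\frac{\left(-4588\right) \left(-58\right)}{F{\left(-2776,1048 \right)}} = \frac{\left(-4588\right) \left(-58\right)}{3} = 266104 \cdot \frac{1}{3} = \frac{266104}{3}$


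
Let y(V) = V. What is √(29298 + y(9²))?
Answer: √29379 ≈ 171.40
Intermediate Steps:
√(29298 + y(9²)) = √(29298 + 9²) = √(29298 + 81) = √29379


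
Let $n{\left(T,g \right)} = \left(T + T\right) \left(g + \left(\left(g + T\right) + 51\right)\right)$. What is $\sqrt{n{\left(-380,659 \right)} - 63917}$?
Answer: $i \sqrt{815557} \approx 903.08 i$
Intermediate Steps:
$n{\left(T,g \right)} = 2 T \left(51 + T + 2 g\right)$ ($n{\left(T,g \right)} = 2 T \left(g + \left(\left(T + g\right) + 51\right)\right) = 2 T \left(g + \left(51 + T + g\right)\right) = 2 T \left(51 + T + 2 g\right)$)
$\sqrt{n{\left(-380,659 \right)} - 63917} = \sqrt{2 \left(-380\right) \left(51 - 380 + 2 \cdot 659\right) - 63917} = \sqrt{2 \left(-380\right) \left(51 - 380 + 1318\right) - 63917} = \sqrt{2 \left(-380\right) 989 - 63917} = \sqrt{-751640 - 63917} = \sqrt{-815557} = i \sqrt{815557}$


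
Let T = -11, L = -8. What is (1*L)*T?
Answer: 88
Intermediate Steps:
(1*L)*T = (1*(-8))*(-11) = -8*(-11) = 88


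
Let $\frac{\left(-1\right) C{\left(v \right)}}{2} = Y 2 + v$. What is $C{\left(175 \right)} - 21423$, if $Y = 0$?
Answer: $-21773$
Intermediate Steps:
$C{\left(v \right)} = - 2 v$ ($C{\left(v \right)} = - 2 \left(0 \cdot 2 + v\right) = - 2 \left(0 + v\right) = - 2 v$)
$C{\left(175 \right)} - 21423 = \left(-2\right) 175 - 21423 = -350 - 21423 = -21773$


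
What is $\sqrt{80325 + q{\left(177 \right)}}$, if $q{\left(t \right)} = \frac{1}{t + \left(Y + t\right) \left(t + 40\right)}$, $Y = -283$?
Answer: $\frac{2 \sqrt{418477686803}}{4565} \approx 283.42$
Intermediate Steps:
$q{\left(t \right)} = \frac{1}{t + \left(-283 + t\right) \left(40 + t\right)}$ ($q{\left(t \right)} = \frac{1}{t + \left(-283 + t\right) \left(t + 40\right)} = \frac{1}{t + \left(-283 + t\right) \left(40 + t\right)}$)
$\sqrt{80325 + q{\left(177 \right)}} = \sqrt{80325 + \frac{1}{-11320 + 177^{2} - 42834}} = \sqrt{80325 + \frac{1}{-11320 + 31329 - 42834}} = \sqrt{80325 + \frac{1}{-22825}} = \sqrt{80325 - \frac{1}{22825}} = \sqrt{\frac{1833418124}{22825}} = \frac{2 \sqrt{418477686803}}{4565}$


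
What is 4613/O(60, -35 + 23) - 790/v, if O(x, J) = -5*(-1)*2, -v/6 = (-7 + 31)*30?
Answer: 996803/2160 ≈ 461.48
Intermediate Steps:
v = -4320 (v = -6*(-7 + 31)*30 = -144*30 = -6*720 = -4320)
O(x, J) = 10 (O(x, J) = 5*2 = 10)
4613/O(60, -35 + 23) - 790/v = 4613/10 - 790/(-4320) = 4613*(⅒) - 790*(-1/4320) = 4613/10 + 79/432 = 996803/2160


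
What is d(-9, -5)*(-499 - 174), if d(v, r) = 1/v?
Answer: 673/9 ≈ 74.778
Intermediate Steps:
d(-9, -5)*(-499 - 174) = (-499 - 174)/(-9) = -⅑*(-673) = 673/9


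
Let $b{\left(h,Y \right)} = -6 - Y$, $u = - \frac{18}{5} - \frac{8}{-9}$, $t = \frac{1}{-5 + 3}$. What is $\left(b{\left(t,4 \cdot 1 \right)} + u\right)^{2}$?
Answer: $\frac{327184}{2025} \approx 161.57$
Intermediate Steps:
$t = - \frac{1}{2}$ ($t = \frac{1}{-2} = - \frac{1}{2} \approx -0.5$)
$u = - \frac{122}{45}$ ($u = \left(-18\right) \frac{1}{5} - - \frac{8}{9} = - \frac{18}{5} + \frac{8}{9} = - \frac{122}{45} \approx -2.7111$)
$\left(b{\left(t,4 \cdot 1 \right)} + u\right)^{2} = \left(\left(-6 - 4 \cdot 1\right) - \frac{122}{45}\right)^{2} = \left(\left(-6 - 4\right) - \frac{122}{45}\right)^{2} = \left(-10 - \frac{122}{45}\right)^{2} = \left(- \frac{572}{45}\right)^{2} = \frac{327184}{2025}$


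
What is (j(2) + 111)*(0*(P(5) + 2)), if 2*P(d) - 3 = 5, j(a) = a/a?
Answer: 0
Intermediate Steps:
j(a) = 1
P(d) = 4 (P(d) = 3/2 + (½)*5 = 3/2 + 5/2 = 4)
(j(2) + 111)*(0*(P(5) + 2)) = (1 + 111)*(0*(4 + 2)) = 112*(0*6) = 112*0 = 0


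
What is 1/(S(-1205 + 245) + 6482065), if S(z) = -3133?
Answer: 1/6478932 ≈ 1.5435e-7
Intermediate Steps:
1/(S(-1205 + 245) + 6482065) = 1/(-3133 + 6482065) = 1/6478932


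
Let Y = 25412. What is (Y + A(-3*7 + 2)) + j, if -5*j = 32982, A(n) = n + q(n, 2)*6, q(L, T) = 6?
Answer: 94163/5 ≈ 18833.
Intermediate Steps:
A(n) = 36 + n (A(n) = n + 6*6 = n + 36 = 36 + n)
j = -32982/5 (j = -⅕*32982 = -32982/5 ≈ -6596.4)
(Y + A(-3*7 + 2)) + j = (25412 + (36 + (-3*7 + 2))) - 32982/5 = (25412 + (36 + (-21 + 2))) - 32982/5 = (25412 + (36 - 19)) - 32982/5 = (25412 + 17) - 32982/5 = 25429 - 32982/5 = 94163/5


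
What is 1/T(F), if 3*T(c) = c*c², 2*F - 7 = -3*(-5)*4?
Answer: 24/300763 ≈ 7.9797e-5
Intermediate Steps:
F = 67/2 (F = 7/2 + (-3*(-5)*4)/2 = 7/2 + (15*4)/2 = 7/2 + (½)*60 = 7/2 + 30 = 67/2 ≈ 33.500)
T(c) = c³/3 (T(c) = (c*c²)/3 = c³/3)
1/T(F) = 1/((67/2)³/3) = 1/((⅓)*(300763/8)) = 1/(300763/24) = 24/300763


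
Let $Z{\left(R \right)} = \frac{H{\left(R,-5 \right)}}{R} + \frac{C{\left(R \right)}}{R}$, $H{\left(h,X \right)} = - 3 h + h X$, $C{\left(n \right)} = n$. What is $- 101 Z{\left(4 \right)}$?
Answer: $707$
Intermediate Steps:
$H{\left(h,X \right)} = - 3 h + X h$
$Z{\left(R \right)} = -7$ ($Z{\left(R \right)} = \frac{R \left(-3 - 5\right)}{R} + \frac{R}{R} = \frac{R \left(-8\right)}{R} + 1 = \frac{\left(-8\right) R}{R} + 1 = -8 + 1 = -7$)
$- 101 Z{\left(4 \right)} = \left(-101\right) \left(-7\right) = 707$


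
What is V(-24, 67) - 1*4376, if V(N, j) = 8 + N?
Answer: -4392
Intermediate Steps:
V(-24, 67) - 1*4376 = (8 - 24) - 1*4376 = -16 - 4376 = -4392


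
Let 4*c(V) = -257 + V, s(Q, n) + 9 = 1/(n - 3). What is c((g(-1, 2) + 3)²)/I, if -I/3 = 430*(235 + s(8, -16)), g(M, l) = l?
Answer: 551/2768985 ≈ 0.00019899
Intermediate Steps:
s(Q, n) = -9 + 1/(-3 + n) (s(Q, n) = -9 + 1/(n - 3) = -9 + 1/(-3 + n))
c(V) = -257/4 + V/4 (c(V) = (-257 + V)/4 = -257/4 + V/4)
I = -5537970/19 (I = -1290*(235 + (28 - 9*(-16))/(-3 - 16)) = -1290*(235 + (28 + 144)/(-19)) = -1290*(235 - 1/19*172) = -1290*(235 - 172/19) = -1290*4293/19 = -3*1845990/19 = -5537970/19 ≈ -2.9147e+5)
c((g(-1, 2) + 3)²)/I = (-257/4 + (2 + 3)²/4)/(-5537970/19) = (-257/4 + (¼)*5²)*(-19/5537970) = (-257/4 + (¼)*25)*(-19/5537970) = (-257/4 + 25/4)*(-19/5537970) = -58*(-19/5537970) = 551/2768985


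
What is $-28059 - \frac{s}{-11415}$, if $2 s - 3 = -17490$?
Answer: $- \frac{213534819}{7610} \approx -28060.0$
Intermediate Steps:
$s = - \frac{17487}{2}$ ($s = \frac{3}{2} + \frac{1}{2} \left(-17490\right) = \frac{3}{2} - 8745 = - \frac{17487}{2} \approx -8743.5$)
$-28059 - \frac{s}{-11415} = -28059 - - \frac{17487}{2 \left(-11415\right)} = -28059 - \left(- \frac{17487}{2}\right) \left(- \frac{1}{11415}\right) = -28059 - \frac{5829}{7610} = - \frac{213534819}{7610}$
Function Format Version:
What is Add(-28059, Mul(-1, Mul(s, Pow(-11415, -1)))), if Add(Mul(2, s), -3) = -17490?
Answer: Rational(-213534819, 7610) ≈ -28060.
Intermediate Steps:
s = Rational(-17487, 2) (s = Add(Rational(3, 2), Mul(Rational(1, 2), -17490)) = Add(Rational(3, 2), -8745) = Rational(-17487, 2) ≈ -8743.5)
Add(-28059, Mul(-1, Mul(s, Pow(-11415, -1)))) = Add(-28059, Mul(-1, Mul(Rational(-17487, 2), Pow(-11415, -1)))) = Add(-28059, Mul(-1, Mul(Rational(-17487, 2), Rational(-1, 11415)))) = Add(-28059, Mul(-1, Rational(5829, 7610))) = Add(-28059, Rational(-5829, 7610)) = Rational(-213534819, 7610)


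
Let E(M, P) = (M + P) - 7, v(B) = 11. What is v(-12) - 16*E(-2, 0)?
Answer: 155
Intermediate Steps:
E(M, P) = -7 + M + P
v(-12) - 16*E(-2, 0) = 11 - 16*(-7 - 2 + 0) = 11 - 16*(-9) = 11 + 144 = 155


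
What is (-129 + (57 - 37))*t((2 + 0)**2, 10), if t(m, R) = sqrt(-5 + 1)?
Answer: -218*I ≈ -218.0*I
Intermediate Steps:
t(m, R) = 2*I (t(m, R) = sqrt(-4) = 2*I)
(-129 + (57 - 37))*t((2 + 0)**2, 10) = (-129 + (57 - 37))*(2*I) = (-129 + 20)*(2*I) = -218*I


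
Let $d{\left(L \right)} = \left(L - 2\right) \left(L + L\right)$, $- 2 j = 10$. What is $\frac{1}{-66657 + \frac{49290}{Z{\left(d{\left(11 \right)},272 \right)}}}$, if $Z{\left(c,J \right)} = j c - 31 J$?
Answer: $- \frac{4711}{314045772} \approx -1.5001 \cdot 10^{-5}$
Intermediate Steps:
$j = -5$ ($j = \left(- \frac{1}{2}\right) 10 = -5$)
$d{\left(L \right)} = 2 L \left(-2 + L\right)$ ($d{\left(L \right)} = \left(-2 + L\right) 2 L = 2 L \left(-2 + L\right)$)
$Z{\left(c,J \right)} = - 31 J - 5 c$ ($Z{\left(c,J \right)} = - 5 c - 31 J = - 31 J - 5 c$)
$\frac{1}{-66657 + \frac{49290}{Z{\left(d{\left(11 \right)},272 \right)}}} = \frac{1}{-66657 + \frac{49290}{\left(-31\right) 272 - 5 \cdot 2 \cdot 11 \left(-2 + 11\right)}} = \frac{1}{-66657 + \frac{49290}{-8432 - 5 \cdot 2 \cdot 11 \cdot 9}} = \frac{1}{-66657 + \frac{49290}{-8432 - 990}} = \frac{1}{-66657 + \frac{49290}{-9422}} = \frac{1}{-66657 + 49290 \left(- \frac{1}{9422}\right)} = \frac{1}{-66657 - \frac{24645}{4711}} = \frac{1}{- \frac{314045772}{4711}} = - \frac{4711}{314045772}$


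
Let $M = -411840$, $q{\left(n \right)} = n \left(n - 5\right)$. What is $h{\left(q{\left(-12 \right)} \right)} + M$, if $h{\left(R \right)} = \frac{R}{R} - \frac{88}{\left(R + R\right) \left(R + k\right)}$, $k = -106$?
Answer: $- \frac{2058371333}{4998} \approx -4.1184 \cdot 10^{5}$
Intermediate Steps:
$q{\left(n \right)} = n \left(-5 + n\right)$
$h{\left(R \right)} = 1 - \frac{44}{R \left(-106 + R\right)}$ ($h{\left(R \right)} = \frac{R}{R} - \frac{88}{\left(R + R\right) \left(R - 106\right)} = 1 - \frac{88}{2 R \left(-106 + R\right)} = 1 - 88 \frac{1}{2 R \left(-106 + R\right)} = 1 - \frac{44}{R \left(-106 + R\right)}$)
$h{\left(q{\left(-12 \right)} \right)} + M = \frac{-44 + \left(- 12 \left(-5 - 12\right)\right)^{2} - 106 \left(- 12 \left(-5 - 12\right)\right)}{- 12 \left(-5 - 12\right) \left(-106 - 12 \left(-5 - 12\right)\right)} - 411840 = \frac{-44 + \left(\left(-12\right) \left(-17\right)\right)^{2} - 106 \left(\left(-12\right) \left(-17\right)\right)}{\left(-12\right) \left(-17\right) \left(-106 - -204\right)} - 411840 = \frac{-44 + 204^{2} - 21624}{204 \left(-106 + 204\right)} - 411840 = \frac{-44 + 41616 - 21624}{204 \cdot 98} - 411840 = \frac{1}{204} \cdot \frac{1}{98} \cdot 19948 - 411840 = \frac{4987}{4998} - 411840 = - \frac{2058371333}{4998}$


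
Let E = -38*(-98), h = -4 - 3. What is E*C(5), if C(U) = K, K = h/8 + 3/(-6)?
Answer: -10241/2 ≈ -5120.5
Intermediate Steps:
h = -7
E = 3724
K = -11/8 (K = -7/8 + 3/(-6) = -7*⅛ + 3*(-⅙) = -7/8 - ½ = -11/8 ≈ -1.3750)
C(U) = -11/8
E*C(5) = 3724*(-11/8) = -10241/2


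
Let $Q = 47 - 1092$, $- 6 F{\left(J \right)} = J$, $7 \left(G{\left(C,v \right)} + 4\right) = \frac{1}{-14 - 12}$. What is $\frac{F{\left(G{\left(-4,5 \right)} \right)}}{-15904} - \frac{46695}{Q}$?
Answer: $\frac{4914903927}{109992064} \approx 44.684$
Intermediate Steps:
$G{\left(C,v \right)} = - \frac{729}{182}$ ($G{\left(C,v \right)} = -4 + \frac{1}{7 \left(-14 - 12\right)} = -4 + \frac{1}{7 \left(-26\right)} = -4 + \frac{1}{7} \left(- \frac{1}{26}\right) = -4 - \frac{1}{182} = - \frac{729}{182}$)
$F{\left(J \right)} = - \frac{J}{6}$
$Q = -1045$ ($Q = 47 - 1092 = -1045$)
$\frac{F{\left(G{\left(-4,5 \right)} \right)}}{-15904} - \frac{46695}{Q} = \frac{\left(- \frac{1}{6}\right) \left(- \frac{729}{182}\right)}{-15904} - \frac{46695}{-1045} = \frac{243}{364} \left(- \frac{1}{15904}\right) - - \frac{849}{19} = - \frac{243}{5789056} + \frac{849}{19} = \frac{4914903927}{109992064}$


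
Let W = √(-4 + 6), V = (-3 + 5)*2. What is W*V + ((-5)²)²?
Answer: 625 + 4*√2 ≈ 630.66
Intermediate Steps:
V = 4 (V = 2*2 = 4)
W = √2 ≈ 1.4142
W*V + ((-5)²)² = √2*4 + ((-5)²)² = 4*√2 + 25² = 4*√2 + 625 = 625 + 4*√2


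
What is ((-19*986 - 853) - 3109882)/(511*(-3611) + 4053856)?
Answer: -3129469/2208635 ≈ -1.4169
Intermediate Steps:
((-19*986 - 853) - 3109882)/(511*(-3611) + 4053856) = ((-18734 - 853) - 3109882)/(-1845221 + 4053856) = (-19587 - 3109882)/2208635 = -3129469*1/2208635 = -3129469/2208635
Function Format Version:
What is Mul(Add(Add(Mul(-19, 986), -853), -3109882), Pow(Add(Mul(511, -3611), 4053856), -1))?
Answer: Rational(-3129469, 2208635) ≈ -1.4169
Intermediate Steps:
Mul(Add(Add(Mul(-19, 986), -853), -3109882), Pow(Add(Mul(511, -3611), 4053856), -1)) = Mul(Add(Add(-18734, -853), -3109882), Pow(Add(-1845221, 4053856), -1)) = Mul(Add(-19587, -3109882), Pow(2208635, -1)) = Mul(-3129469, Rational(1, 2208635)) = Rational(-3129469, 2208635)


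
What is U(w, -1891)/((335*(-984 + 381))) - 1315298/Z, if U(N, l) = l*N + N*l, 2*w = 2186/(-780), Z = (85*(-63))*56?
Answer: 572232946637/131250728700 ≈ 4.3598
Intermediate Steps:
Z = -299880 (Z = -5355*56 = -299880)
w = -1093/780 (w = (2186/(-780))/2 = (2186*(-1/780))/2 = (½)*(-1093/390) = -1093/780 ≈ -1.4013)
U(N, l) = 2*N*l (U(N, l) = N*l + N*l = 2*N*l)
U(w, -1891)/((335*(-984 + 381))) - 1315298/Z = (2*(-1093/780)*(-1891))/((335*(-984 + 381))) - 1315298/(-299880) = 2066863/(390*((335*(-603)))) - 1315298*(-1/299880) = (2066863/390)/(-202005) + 657649/149940 = (2066863/390)*(-1/202005) + 657649/149940 = -2066863/78781950 + 657649/149940 = 572232946637/131250728700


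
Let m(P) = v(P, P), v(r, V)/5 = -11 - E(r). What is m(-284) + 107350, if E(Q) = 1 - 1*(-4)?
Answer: 107270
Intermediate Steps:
E(Q) = 5 (E(Q) = 1 + 4 = 5)
v(r, V) = -80 (v(r, V) = 5*(-11 - 1*5) = 5*(-11 - 5) = 5*(-16) = -80)
m(P) = -80
m(-284) + 107350 = -80 + 107350 = 107270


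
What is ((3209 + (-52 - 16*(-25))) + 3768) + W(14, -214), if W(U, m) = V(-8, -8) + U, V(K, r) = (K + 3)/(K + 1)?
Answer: 51378/7 ≈ 7339.7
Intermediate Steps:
V(K, r) = (3 + K)/(1 + K)
W(U, m) = 5/7 + U (W(U, m) = (3 - 8)/(1 - 8) + U = -5/(-7) + U = -⅐*(-5) + U = 5/7 + U)
((3209 + (-52 - 16*(-25))) + 3768) + W(14, -214) = ((3209 + (-52 - 16*(-25))) + 3768) + (5/7 + 14) = ((3209 + (-52 + 400)) + 3768) + 103/7 = ((3209 + 348) + 3768) + 103/7 = (3557 + 3768) + 103/7 = 7325 + 103/7 = 51378/7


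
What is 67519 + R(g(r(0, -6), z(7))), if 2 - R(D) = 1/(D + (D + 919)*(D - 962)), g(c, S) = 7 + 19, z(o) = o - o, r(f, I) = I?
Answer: 59721919375/884494 ≈ 67521.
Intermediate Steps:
z(o) = 0
g(c, S) = 26
R(D) = 2 - 1/(D + (-962 + D)*(919 + D)) (R(D) = 2 - 1/(D + (D + 919)*(D - 962)) = 2 - 1/(D + (919 + D)*(-962 + D)) = 2 - 1/(D + (-962 + D)*(919 + D)))
67519 + R(g(r(0, -6), z(7))) = 67519 + (1768157 - 2*26² + 84*26)/(884078 - 1*26² + 42*26) = 67519 + (1768157 - 2*676 + 2184)/(884078 - 1*676 + 1092) = 67519 + (1768157 - 1352 + 2184)/(884078 - 676 + 1092) = 67519 + 1768989/884494 = 59721919375/884494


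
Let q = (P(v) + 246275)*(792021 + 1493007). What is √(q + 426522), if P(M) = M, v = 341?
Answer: √563524891770 ≈ 7.5068e+5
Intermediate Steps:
q = 563524465248 (q = (341 + 246275)*(792021 + 1493007) = 246616*2285028 = 563524465248)
√(q + 426522) = √(563524465248 + 426522) = √563524891770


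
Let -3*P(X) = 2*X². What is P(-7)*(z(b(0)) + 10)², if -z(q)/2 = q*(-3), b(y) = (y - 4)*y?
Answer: -9800/3 ≈ -3266.7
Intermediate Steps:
P(X) = -2*X²/3
b(y) = y*(-4 + y) (b(y) = (-4 + y)*y = y*(-4 + y))
z(q) = 6*q (z(q) = -2*q*(-3) = -(-6)*q = 6*q)
P(-7)*(z(b(0)) + 10)² = (-⅔*(-7)²)*(6*(0*(-4 + 0)) + 10)² = (-⅔*49)*(6*(0*(-4)) + 10)² = -98*(6*0 + 10)²/3 = -98*(0 + 10)²/3 = -98/3*10² = -98/3*100 = -9800/3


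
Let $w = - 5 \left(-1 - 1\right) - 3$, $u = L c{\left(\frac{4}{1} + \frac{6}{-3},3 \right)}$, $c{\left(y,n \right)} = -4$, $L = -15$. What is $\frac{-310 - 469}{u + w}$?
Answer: $- \frac{779}{67} \approx -11.627$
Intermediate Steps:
$u = 60$ ($u = \left(-15\right) \left(-4\right) = 60$)
$w = 7$ ($w = - 5 \left(-1 - 1\right) - 3 = \left(-5\right) \left(-2\right) - 3 = 10 - 3 = 7$)
$\frac{-310 - 469}{u + w} = \frac{-310 - 469}{60 + 7} = - \frac{779}{67}$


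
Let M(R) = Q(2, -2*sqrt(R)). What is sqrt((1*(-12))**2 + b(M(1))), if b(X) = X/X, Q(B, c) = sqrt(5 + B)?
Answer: sqrt(145) ≈ 12.042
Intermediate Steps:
M(R) = sqrt(7) (M(R) = sqrt(5 + 2) = sqrt(7))
b(X) = 1
sqrt((1*(-12))**2 + b(M(1))) = sqrt((1*(-12))**2 + 1) = sqrt((-12)**2 + 1) = sqrt(144 + 1) = sqrt(145)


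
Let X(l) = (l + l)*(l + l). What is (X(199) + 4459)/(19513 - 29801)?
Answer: -162863/10288 ≈ -15.830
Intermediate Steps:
X(l) = 4*l² (X(l) = (2*l)*(2*l) = 4*l²)
(X(199) + 4459)/(19513 - 29801) = (4*199² + 4459)/(19513 - 29801) = (4*39601 + 4459)/(-10288) = (158404 + 4459)*(-1/10288) = 162863*(-1/10288) = -162863/10288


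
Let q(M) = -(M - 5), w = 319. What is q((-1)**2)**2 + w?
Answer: 335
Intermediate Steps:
q(M) = 5 - M (q(M) = -(-5 + M) = 5 - M)
q((-1)**2)**2 + w = (5 - 1*(-1)**2)**2 + 319 = (5 - 1*1)**2 + 319 = (5 - 1)**2 + 319 = 4**2 + 319 = 16 + 319 = 335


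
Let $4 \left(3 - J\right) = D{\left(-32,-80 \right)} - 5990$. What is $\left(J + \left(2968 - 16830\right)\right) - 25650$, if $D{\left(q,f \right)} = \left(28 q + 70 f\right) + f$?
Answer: $- \frac{72735}{2} \approx -36368.0$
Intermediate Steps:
$D{\left(q,f \right)} = 28 q + 71 f$
$J = \frac{6289}{2}$ ($J = 3 - \frac{\left(28 \left(-32\right) + 71 \left(-80\right)\right) - 5990}{4} = 3 - \frac{\left(-896 - 5680\right) - 5990}{4} = 3 - \frac{-6576 - 5990}{4} = 3 - - \frac{6283}{2} = 3 + \frac{6283}{2} = \frac{6289}{2} \approx 3144.5$)
$\left(J + \left(2968 - 16830\right)\right) - 25650 = \left(\frac{6289}{2} + \left(2968 - 16830\right)\right) - 25650 = \left(\frac{6289}{2} - 13862\right) - 25650 = - \frac{21435}{2} - 25650 = - \frac{72735}{2}$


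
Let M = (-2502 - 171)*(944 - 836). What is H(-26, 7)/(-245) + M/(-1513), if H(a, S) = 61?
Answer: 70635287/370685 ≈ 190.55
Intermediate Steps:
M = -288684 (M = -2673*108 = -288684)
H(-26, 7)/(-245) + M/(-1513) = 61/(-245) - 288684/(-1513) = 61*(-1/245) - 288684*(-1/1513) = -61/245 + 288684/1513 = 70635287/370685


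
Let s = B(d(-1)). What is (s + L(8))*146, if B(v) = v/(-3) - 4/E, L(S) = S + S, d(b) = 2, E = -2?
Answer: 7592/3 ≈ 2530.7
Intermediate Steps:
L(S) = 2*S
B(v) = 2 - v/3 (B(v) = v/(-3) - 4/(-2) = v*(-⅓) - 4*(-½) = -v/3 + 2 = 2 - v/3)
s = 4/3 (s = 2 - ⅓*2 = 2 - ⅔ = 4/3 ≈ 1.3333)
(s + L(8))*146 = (4/3 + 2*8)*146 = (4/3 + 16)*146 = (52/3)*146 = 7592/3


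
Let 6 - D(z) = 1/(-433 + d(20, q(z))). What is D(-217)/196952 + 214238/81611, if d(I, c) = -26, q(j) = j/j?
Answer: 19367547420689/7377713399448 ≈ 2.6251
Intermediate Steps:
q(j) = 1
D(z) = 2755/459 (D(z) = 6 - 1/(-433 - 26) = 6 - 1/(-459) = 6 - 1*(-1/459) = 6 + 1/459 = 2755/459)
D(-217)/196952 + 214238/81611 = (2755/459)/196952 + 214238/81611 = (2755/459)*(1/196952) + 214238*(1/81611) = 2755/90400968 + 214238/81611 = 19367547420689/7377713399448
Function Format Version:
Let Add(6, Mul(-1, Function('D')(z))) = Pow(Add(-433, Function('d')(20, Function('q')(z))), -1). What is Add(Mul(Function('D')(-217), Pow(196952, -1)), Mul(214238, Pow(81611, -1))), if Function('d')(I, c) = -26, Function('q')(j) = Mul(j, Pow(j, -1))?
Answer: Rational(19367547420689, 7377713399448) ≈ 2.6251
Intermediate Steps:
Function('q')(j) = 1
Function('D')(z) = Rational(2755, 459) (Function('D')(z) = Add(6, Mul(-1, Pow(Add(-433, -26), -1))) = Add(6, Mul(-1, Pow(-459, -1))) = Add(6, Mul(-1, Rational(-1, 459))) = Add(6, Rational(1, 459)) = Rational(2755, 459))
Add(Mul(Function('D')(-217), Pow(196952, -1)), Mul(214238, Pow(81611, -1))) = Add(Mul(Rational(2755, 459), Pow(196952, -1)), Mul(214238, Pow(81611, -1))) = Add(Mul(Rational(2755, 459), Rational(1, 196952)), Mul(214238, Rational(1, 81611))) = Add(Rational(2755, 90400968), Rational(214238, 81611)) = Rational(19367547420689, 7377713399448)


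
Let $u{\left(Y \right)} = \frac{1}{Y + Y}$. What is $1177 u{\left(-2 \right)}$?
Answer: $- \frac{1177}{4} \approx -294.25$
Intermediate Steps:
$u{\left(Y \right)} = \frac{1}{2 Y}$
$1177 u{\left(-2 \right)} = 1177 \frac{1}{2 \left(-2\right)} = 1177 \cdot \frac{1}{2} \left(- \frac{1}{2}\right) = 1177 \left(- \frac{1}{4}\right) = - \frac{1177}{4}$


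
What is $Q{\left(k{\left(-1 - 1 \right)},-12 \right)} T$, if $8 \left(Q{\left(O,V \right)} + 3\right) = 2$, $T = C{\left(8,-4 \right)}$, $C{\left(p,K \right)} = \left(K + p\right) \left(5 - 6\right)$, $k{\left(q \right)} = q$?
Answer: $11$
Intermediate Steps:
$C{\left(p,K \right)} = - K - p$ ($C{\left(p,K \right)} = \left(K + p\right) \left(-1\right) = - K - p$)
$T = -4$ ($T = \left(-1\right) \left(-4\right) - 8 = 4 - 8 = -4$)
$Q{\left(O,V \right)} = - \frac{11}{4}$ ($Q{\left(O,V \right)} = -3 + \frac{1}{8} \cdot 2 = -3 + \frac{1}{4} = - \frac{11}{4}$)
$Q{\left(k{\left(-1 - 1 \right)},-12 \right)} T = \left(- \frac{11}{4}\right) \left(-4\right) = 11$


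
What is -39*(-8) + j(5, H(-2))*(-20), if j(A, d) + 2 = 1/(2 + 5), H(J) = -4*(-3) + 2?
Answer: 2444/7 ≈ 349.14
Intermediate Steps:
H(J) = 14 (H(J) = 12 + 2 = 14)
j(A, d) = -13/7 (j(A, d) = -2 + 1/(2 + 5) = -2 + 1/7 = -2 + ⅐ = -13/7)
-39*(-8) + j(5, H(-2))*(-20) = -39*(-8) - 13/7*(-20) = 312 + 260/7 = 2444/7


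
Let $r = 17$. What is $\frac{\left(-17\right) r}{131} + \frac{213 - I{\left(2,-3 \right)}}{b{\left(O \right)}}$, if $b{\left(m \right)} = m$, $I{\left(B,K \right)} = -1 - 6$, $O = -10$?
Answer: $- \frac{3171}{131} \approx -24.206$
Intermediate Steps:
$I{\left(B,K \right)} = -7$ ($I{\left(B,K \right)} = -1 - 6 = -7$)
$\frac{\left(-17\right) r}{131} + \frac{213 - I{\left(2,-3 \right)}}{b{\left(O \right)}} = \frac{\left(-17\right) 17}{131} + \frac{213 - -7}{-10} = \left(-289\right) \frac{1}{131} + \left(213 + 7\right) \left(- \frac{1}{10}\right) = - \frac{289}{131} + 220 \left(- \frac{1}{10}\right) = - \frac{289}{131} - 22 = - \frac{3171}{131}$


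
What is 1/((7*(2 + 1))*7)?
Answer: 1/147 ≈ 0.0068027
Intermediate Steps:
1/((7*(2 + 1))*7) = 1/((7*3)*7) = 1/(21*7) = 1/147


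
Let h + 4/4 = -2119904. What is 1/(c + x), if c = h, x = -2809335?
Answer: -1/4929240 ≈ -2.0287e-7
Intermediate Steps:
h = -2119905 (h = -1 - 2119904 = -2119905)
c = -2119905
1/(c + x) = 1/(-2119905 - 2809335) = 1/(-4929240) = -1/4929240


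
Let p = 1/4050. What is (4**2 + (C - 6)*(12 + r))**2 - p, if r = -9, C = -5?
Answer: 1170449/4050 ≈ 289.00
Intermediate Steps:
p = 1/4050 ≈ 0.00024691
(4**2 + (C - 6)*(12 + r))**2 - p = (4**2 + (-5 - 6)*(12 - 9))**2 - 1*1/4050 = (16 - 11*3)**2 - 1/4050 = (16 - 33)**2 - 1/4050 = (-17)**2 - 1/4050 = 289 - 1/4050 = 1170449/4050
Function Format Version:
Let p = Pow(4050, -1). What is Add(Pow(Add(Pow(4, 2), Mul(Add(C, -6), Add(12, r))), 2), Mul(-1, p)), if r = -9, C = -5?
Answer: Rational(1170449, 4050) ≈ 289.00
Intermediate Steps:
p = Rational(1, 4050) ≈ 0.00024691
Add(Pow(Add(Pow(4, 2), Mul(Add(C, -6), Add(12, r))), 2), Mul(-1, p)) = Add(Pow(Add(Pow(4, 2), Mul(Add(-5, -6), Add(12, -9))), 2), Mul(-1, Rational(1, 4050))) = Add(Pow(Add(16, Mul(-11, 3)), 2), Rational(-1, 4050)) = Add(Pow(Add(16, -33), 2), Rational(-1, 4050)) = Add(Pow(-17, 2), Rational(-1, 4050)) = Add(289, Rational(-1, 4050)) = Rational(1170449, 4050)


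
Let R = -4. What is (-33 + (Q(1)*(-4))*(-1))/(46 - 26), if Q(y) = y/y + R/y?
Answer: -9/4 ≈ -2.2500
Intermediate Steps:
Q(y) = 1 - 4/y (Q(y) = y/y - 4/y = 1 - 4/y)
(-33 + (Q(1)*(-4))*(-1))/(46 - 26) = (-33 + (((-4 + 1)/1)*(-4))*(-1))/(46 - 26) = (-33 + ((1*(-3))*(-4))*(-1))/20 = (-33 - 3*(-4)*(-1))/20 = (-33 + 12*(-1))/20 = (-33 - 12)/20 = (1/20)*(-45) = -9/4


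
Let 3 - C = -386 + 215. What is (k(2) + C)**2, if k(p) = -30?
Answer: 20736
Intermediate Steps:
C = 174 (C = 3 - (-386 + 215) = 3 - 1*(-171) = 3 + 171 = 174)
(k(2) + C)**2 = (-30 + 174)**2 = 144**2 = 20736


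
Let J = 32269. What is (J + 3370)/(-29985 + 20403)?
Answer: -35639/9582 ≈ -3.7194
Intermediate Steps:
(J + 3370)/(-29985 + 20403) = (32269 + 3370)/(-29985 + 20403) = 35639/(-9582) = 35639*(-1/9582) = -35639/9582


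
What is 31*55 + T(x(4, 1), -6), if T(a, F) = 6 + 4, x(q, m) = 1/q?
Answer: 1715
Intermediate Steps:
T(a, F) = 10
31*55 + T(x(4, 1), -6) = 31*55 + 10 = 1705 + 10 = 1715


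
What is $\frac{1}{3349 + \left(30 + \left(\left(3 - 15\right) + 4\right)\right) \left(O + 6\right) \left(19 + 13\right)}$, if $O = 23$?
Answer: $\frac{1}{23765} \approx 4.2079 \cdot 10^{-5}$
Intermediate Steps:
$\frac{1}{3349 + \left(30 + \left(\left(3 - 15\right) + 4\right)\right) \left(O + 6\right) \left(19 + 13\right)} = \frac{1}{3349 + \left(30 + \left(\left(3 - 15\right) + 4\right)\right) \left(23 + 6\right) \left(19 + 13\right)} = \frac{1}{3349 + \left(30 + \left(-12 + 4\right)\right) 29 \cdot 32} = \frac{1}{3349 + \left(30 - 8\right) 928} = \frac{1}{3349 + 22 \cdot 928} = \frac{1}{3349 + 20416} = \frac{1}{23765}$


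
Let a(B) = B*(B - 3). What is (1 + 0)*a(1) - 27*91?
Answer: -2459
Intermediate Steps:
a(B) = B*(-3 + B)
(1 + 0)*a(1) - 27*91 = (1 + 0)*(1*(-3 + 1)) - 27*91 = 1*(1*(-2)) - 2457 = 1*(-2) - 2457 = -2 - 2457 = -2459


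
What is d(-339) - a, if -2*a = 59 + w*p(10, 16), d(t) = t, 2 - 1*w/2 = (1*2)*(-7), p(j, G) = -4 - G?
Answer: -1259/2 ≈ -629.50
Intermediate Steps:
w = 32 (w = 4 - 2*1*2*(-7) = 4 - 4*(-7) = 4 - 2*(-14) = 4 + 28 = 32)
a = 581/2 (a = -(59 + 32*(-4 - 1*16))/2 = -(59 + 32*(-4 - 16))/2 = -(59 + 32*(-20))/2 = -(59 - 640)/2 = -½*(-581) = 581/2 ≈ 290.50)
d(-339) - a = -339 - 1*581/2 = -339 - 581/2 = -1259/2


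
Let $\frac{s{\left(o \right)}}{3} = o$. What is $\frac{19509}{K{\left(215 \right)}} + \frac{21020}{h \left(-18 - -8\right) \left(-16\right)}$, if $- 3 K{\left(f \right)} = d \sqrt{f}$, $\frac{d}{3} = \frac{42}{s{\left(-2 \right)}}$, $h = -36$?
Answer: $- \frac{1051}{288} + \frac{2787 \sqrt{215}}{215} \approx 186.42$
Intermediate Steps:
$s{\left(o \right)} = 3 o$
$d = -21$ ($d = 3 \frac{42}{3 \left(-2\right)} = 3 \frac{42}{-6} = 3 \cdot 42 \left(- \frac{1}{6}\right) = 3 \left(-7\right) = -21$)
$K{\left(f \right)} = 7 \sqrt{f}$ ($K{\left(f \right)} = - \frac{\left(-21\right) \sqrt{f}}{3} = 7 \sqrt{f}$)
$\frac{19509}{K{\left(215 \right)}} + \frac{21020}{h \left(-18 - -8\right) \left(-16\right)} = \frac{19509}{7 \sqrt{215}} + \frac{21020}{- 36 \left(-18 - -8\right) \left(-16\right)} = 19509 \frac{\sqrt{215}}{1505} + \frac{21020}{- 36 \left(-18 + 8\right) \left(-16\right)} = \frac{2787 \sqrt{215}}{215} + \frac{21020}{\left(-36\right) \left(-10\right) \left(-16\right)} = \frac{2787 \sqrt{215}}{215} + \frac{21020}{360 \left(-16\right)} = \frac{2787 \sqrt{215}}{215} + \frac{21020}{-5760} = \frac{2787 \sqrt{215}}{215} + 21020 \left(- \frac{1}{5760}\right) = \frac{2787 \sqrt{215}}{215} - \frac{1051}{288} = - \frac{1051}{288} + \frac{2787 \sqrt{215}}{215}$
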